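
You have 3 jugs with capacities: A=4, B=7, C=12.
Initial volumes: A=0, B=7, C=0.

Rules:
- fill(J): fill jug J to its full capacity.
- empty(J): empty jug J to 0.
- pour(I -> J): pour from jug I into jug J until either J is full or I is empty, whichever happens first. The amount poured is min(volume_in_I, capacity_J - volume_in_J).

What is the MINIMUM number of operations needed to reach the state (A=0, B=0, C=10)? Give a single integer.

BFS from (A=0, B=7, C=0). One shortest path:
  1. pour(B -> A) -> (A=4 B=3 C=0)
  2. empty(A) -> (A=0 B=3 C=0)
  3. pour(B -> C) -> (A=0 B=0 C=3)
  4. fill(B) -> (A=0 B=7 C=3)
  5. pour(B -> C) -> (A=0 B=0 C=10)
Reached target in 5 moves.

Answer: 5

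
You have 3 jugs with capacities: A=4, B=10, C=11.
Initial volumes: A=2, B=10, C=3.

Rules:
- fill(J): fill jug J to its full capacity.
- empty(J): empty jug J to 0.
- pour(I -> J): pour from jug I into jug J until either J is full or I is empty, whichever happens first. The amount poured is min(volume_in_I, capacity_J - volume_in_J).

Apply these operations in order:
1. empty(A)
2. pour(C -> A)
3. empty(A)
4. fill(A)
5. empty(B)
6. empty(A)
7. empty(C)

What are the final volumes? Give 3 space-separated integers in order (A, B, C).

Step 1: empty(A) -> (A=0 B=10 C=3)
Step 2: pour(C -> A) -> (A=3 B=10 C=0)
Step 3: empty(A) -> (A=0 B=10 C=0)
Step 4: fill(A) -> (A=4 B=10 C=0)
Step 5: empty(B) -> (A=4 B=0 C=0)
Step 6: empty(A) -> (A=0 B=0 C=0)
Step 7: empty(C) -> (A=0 B=0 C=0)

Answer: 0 0 0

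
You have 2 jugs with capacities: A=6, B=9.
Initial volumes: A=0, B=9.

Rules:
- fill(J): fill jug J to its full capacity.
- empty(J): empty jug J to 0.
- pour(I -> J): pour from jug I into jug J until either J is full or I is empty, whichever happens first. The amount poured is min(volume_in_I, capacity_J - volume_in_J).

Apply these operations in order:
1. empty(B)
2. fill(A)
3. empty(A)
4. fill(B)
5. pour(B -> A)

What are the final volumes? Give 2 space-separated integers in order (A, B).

Step 1: empty(B) -> (A=0 B=0)
Step 2: fill(A) -> (A=6 B=0)
Step 3: empty(A) -> (A=0 B=0)
Step 4: fill(B) -> (A=0 B=9)
Step 5: pour(B -> A) -> (A=6 B=3)

Answer: 6 3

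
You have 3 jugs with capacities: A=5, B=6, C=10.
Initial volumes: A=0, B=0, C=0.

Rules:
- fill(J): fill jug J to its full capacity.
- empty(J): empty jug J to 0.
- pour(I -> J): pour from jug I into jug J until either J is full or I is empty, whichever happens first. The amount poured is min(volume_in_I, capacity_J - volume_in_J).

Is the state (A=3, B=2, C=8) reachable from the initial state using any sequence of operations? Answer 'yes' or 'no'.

Answer: no

Derivation:
BFS explored all 282 reachable states.
Reachable set includes: (0,0,0), (0,0,1), (0,0,2), (0,0,3), (0,0,4), (0,0,5), (0,0,6), (0,0,7), (0,0,8), (0,0,9), (0,0,10), (0,1,0) ...
Target (A=3, B=2, C=8) not in reachable set → no.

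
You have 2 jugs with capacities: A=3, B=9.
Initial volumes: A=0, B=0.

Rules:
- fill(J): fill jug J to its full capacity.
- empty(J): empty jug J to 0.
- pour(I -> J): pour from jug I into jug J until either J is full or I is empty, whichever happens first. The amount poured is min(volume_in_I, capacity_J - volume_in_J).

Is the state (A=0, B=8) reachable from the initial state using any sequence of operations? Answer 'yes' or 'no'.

BFS explored all 8 reachable states.
Reachable set includes: (0,0), (0,3), (0,6), (0,9), (3,0), (3,3), (3,6), (3,9)
Target (A=0, B=8) not in reachable set → no.

Answer: no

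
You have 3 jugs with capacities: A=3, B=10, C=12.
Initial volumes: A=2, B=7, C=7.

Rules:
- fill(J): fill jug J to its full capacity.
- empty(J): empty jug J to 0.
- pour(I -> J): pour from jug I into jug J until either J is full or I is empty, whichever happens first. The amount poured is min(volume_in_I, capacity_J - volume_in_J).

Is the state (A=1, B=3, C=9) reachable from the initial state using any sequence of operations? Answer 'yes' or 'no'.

BFS explored all 375 reachable states.
Reachable set includes: (0,0,0), (0,0,1), (0,0,2), (0,0,3), (0,0,4), (0,0,5), (0,0,6), (0,0,7), (0,0,8), (0,0,9), (0,0,10), (0,0,11) ...
Target (A=1, B=3, C=9) not in reachable set → no.

Answer: no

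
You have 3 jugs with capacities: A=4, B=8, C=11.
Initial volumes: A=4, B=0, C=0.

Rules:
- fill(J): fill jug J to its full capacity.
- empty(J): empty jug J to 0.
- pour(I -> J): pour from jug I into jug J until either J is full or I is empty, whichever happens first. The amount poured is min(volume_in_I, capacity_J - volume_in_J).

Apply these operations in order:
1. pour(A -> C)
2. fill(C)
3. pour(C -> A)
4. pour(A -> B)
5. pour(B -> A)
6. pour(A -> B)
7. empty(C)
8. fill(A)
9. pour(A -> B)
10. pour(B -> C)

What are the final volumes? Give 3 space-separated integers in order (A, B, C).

Step 1: pour(A -> C) -> (A=0 B=0 C=4)
Step 2: fill(C) -> (A=0 B=0 C=11)
Step 3: pour(C -> A) -> (A=4 B=0 C=7)
Step 4: pour(A -> B) -> (A=0 B=4 C=7)
Step 5: pour(B -> A) -> (A=4 B=0 C=7)
Step 6: pour(A -> B) -> (A=0 B=4 C=7)
Step 7: empty(C) -> (A=0 B=4 C=0)
Step 8: fill(A) -> (A=4 B=4 C=0)
Step 9: pour(A -> B) -> (A=0 B=8 C=0)
Step 10: pour(B -> C) -> (A=0 B=0 C=8)

Answer: 0 0 8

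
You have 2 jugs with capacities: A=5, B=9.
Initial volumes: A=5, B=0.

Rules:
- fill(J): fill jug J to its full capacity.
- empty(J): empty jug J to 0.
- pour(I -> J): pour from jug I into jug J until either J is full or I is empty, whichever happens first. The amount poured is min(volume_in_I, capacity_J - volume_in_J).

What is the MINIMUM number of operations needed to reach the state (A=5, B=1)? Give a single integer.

Answer: 6

Derivation:
BFS from (A=5, B=0). One shortest path:
  1. pour(A -> B) -> (A=0 B=5)
  2. fill(A) -> (A=5 B=5)
  3. pour(A -> B) -> (A=1 B=9)
  4. empty(B) -> (A=1 B=0)
  5. pour(A -> B) -> (A=0 B=1)
  6. fill(A) -> (A=5 B=1)
Reached target in 6 moves.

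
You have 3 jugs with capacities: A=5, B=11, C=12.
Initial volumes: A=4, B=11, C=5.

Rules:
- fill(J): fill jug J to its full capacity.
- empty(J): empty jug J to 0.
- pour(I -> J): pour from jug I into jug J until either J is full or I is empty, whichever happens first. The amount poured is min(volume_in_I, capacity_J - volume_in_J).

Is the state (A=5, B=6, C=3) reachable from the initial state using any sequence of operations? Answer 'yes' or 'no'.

Answer: yes

Derivation:
BFS from (A=4, B=11, C=5):
  1. empty(B) -> (A=4 B=0 C=5)
  2. pour(A -> B) -> (A=0 B=4 C=5)
  3. fill(A) -> (A=5 B=4 C=5)
  4. pour(A -> B) -> (A=0 B=9 C=5)
  5. pour(C -> B) -> (A=0 B=11 C=3)
  6. pour(B -> A) -> (A=5 B=6 C=3)
Target reached → yes.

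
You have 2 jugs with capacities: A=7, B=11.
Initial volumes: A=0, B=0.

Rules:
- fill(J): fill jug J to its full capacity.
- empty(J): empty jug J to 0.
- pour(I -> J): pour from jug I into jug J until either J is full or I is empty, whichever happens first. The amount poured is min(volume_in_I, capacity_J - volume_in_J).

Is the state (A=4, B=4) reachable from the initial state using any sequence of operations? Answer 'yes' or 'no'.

Answer: no

Derivation:
BFS explored all 36 reachable states.
Reachable set includes: (0,0), (0,1), (0,2), (0,3), (0,4), (0,5), (0,6), (0,7), (0,8), (0,9), (0,10), (0,11) ...
Target (A=4, B=4) not in reachable set → no.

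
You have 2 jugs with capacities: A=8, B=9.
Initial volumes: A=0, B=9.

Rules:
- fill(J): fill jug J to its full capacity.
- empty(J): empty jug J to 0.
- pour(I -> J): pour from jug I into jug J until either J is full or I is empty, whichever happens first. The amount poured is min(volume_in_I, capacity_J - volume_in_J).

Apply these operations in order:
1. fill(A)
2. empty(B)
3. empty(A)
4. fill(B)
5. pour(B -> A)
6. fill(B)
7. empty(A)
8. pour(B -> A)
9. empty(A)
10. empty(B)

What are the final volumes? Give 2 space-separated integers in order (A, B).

Step 1: fill(A) -> (A=8 B=9)
Step 2: empty(B) -> (A=8 B=0)
Step 3: empty(A) -> (A=0 B=0)
Step 4: fill(B) -> (A=0 B=9)
Step 5: pour(B -> A) -> (A=8 B=1)
Step 6: fill(B) -> (A=8 B=9)
Step 7: empty(A) -> (A=0 B=9)
Step 8: pour(B -> A) -> (A=8 B=1)
Step 9: empty(A) -> (A=0 B=1)
Step 10: empty(B) -> (A=0 B=0)

Answer: 0 0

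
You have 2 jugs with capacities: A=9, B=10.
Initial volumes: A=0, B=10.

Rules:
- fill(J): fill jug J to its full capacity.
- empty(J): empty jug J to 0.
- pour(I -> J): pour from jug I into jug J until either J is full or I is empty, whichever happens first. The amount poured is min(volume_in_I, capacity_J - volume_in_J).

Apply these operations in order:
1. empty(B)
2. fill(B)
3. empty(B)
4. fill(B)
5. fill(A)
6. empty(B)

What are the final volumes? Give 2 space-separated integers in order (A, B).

Step 1: empty(B) -> (A=0 B=0)
Step 2: fill(B) -> (A=0 B=10)
Step 3: empty(B) -> (A=0 B=0)
Step 4: fill(B) -> (A=0 B=10)
Step 5: fill(A) -> (A=9 B=10)
Step 6: empty(B) -> (A=9 B=0)

Answer: 9 0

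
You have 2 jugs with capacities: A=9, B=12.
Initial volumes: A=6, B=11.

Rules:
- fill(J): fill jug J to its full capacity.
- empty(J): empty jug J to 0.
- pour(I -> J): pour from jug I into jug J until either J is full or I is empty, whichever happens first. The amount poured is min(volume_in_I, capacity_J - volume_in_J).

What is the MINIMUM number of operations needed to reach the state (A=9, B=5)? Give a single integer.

Answer: 4

Derivation:
BFS from (A=6, B=11). One shortest path:
  1. pour(A -> B) -> (A=5 B=12)
  2. empty(B) -> (A=5 B=0)
  3. pour(A -> B) -> (A=0 B=5)
  4. fill(A) -> (A=9 B=5)
Reached target in 4 moves.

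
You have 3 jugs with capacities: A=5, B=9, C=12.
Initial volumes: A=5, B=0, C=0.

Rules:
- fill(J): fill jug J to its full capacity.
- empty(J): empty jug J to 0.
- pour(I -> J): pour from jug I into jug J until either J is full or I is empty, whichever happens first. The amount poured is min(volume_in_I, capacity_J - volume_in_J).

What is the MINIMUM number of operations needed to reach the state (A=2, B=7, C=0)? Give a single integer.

Answer: 7

Derivation:
BFS from (A=5, B=0, C=0). One shortest path:
  1. fill(B) -> (A=5 B=9 C=0)
  2. pour(A -> C) -> (A=0 B=9 C=5)
  3. pour(B -> C) -> (A=0 B=2 C=12)
  4. pour(C -> A) -> (A=5 B=2 C=7)
  5. empty(A) -> (A=0 B=2 C=7)
  6. pour(B -> A) -> (A=2 B=0 C=7)
  7. pour(C -> B) -> (A=2 B=7 C=0)
Reached target in 7 moves.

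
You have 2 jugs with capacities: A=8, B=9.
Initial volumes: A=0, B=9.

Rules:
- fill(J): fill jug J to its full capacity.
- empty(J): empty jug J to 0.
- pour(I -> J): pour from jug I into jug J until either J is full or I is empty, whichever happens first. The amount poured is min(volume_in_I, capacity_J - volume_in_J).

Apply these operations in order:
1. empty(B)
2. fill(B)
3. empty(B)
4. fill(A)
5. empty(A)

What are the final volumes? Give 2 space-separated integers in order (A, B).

Answer: 0 0

Derivation:
Step 1: empty(B) -> (A=0 B=0)
Step 2: fill(B) -> (A=0 B=9)
Step 3: empty(B) -> (A=0 B=0)
Step 4: fill(A) -> (A=8 B=0)
Step 5: empty(A) -> (A=0 B=0)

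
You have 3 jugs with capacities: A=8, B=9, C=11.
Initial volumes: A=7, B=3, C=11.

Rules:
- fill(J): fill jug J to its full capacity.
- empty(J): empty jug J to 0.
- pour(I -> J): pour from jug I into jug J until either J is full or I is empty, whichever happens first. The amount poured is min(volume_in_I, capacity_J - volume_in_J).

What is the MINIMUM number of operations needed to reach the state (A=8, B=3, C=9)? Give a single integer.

Answer: 6

Derivation:
BFS from (A=7, B=3, C=11). One shortest path:
  1. fill(A) -> (A=8 B=3 C=11)
  2. empty(C) -> (A=8 B=3 C=0)
  3. pour(A -> B) -> (A=2 B=9 C=0)
  4. pour(B -> C) -> (A=2 B=0 C=9)
  5. fill(B) -> (A=2 B=9 C=9)
  6. pour(B -> A) -> (A=8 B=3 C=9)
Reached target in 6 moves.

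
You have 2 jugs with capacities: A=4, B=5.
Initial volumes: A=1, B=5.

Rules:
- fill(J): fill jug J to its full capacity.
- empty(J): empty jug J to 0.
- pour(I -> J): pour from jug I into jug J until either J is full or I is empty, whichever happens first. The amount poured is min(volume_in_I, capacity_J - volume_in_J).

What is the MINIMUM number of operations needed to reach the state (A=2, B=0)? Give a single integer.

BFS from (A=1, B=5). One shortest path:
  1. pour(B -> A) -> (A=4 B=2)
  2. empty(A) -> (A=0 B=2)
  3. pour(B -> A) -> (A=2 B=0)
Reached target in 3 moves.

Answer: 3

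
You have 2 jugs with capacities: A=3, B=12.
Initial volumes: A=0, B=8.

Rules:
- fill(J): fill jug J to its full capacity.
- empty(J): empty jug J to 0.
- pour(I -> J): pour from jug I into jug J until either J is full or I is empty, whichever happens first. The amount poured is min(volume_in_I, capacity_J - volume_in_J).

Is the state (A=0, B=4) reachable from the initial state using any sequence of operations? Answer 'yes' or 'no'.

Answer: no

Derivation:
BFS explored all 20 reachable states.
Reachable set includes: (0,0), (0,2), (0,3), (0,5), (0,6), (0,8), (0,9), (0,11), (0,12), (2,0), (2,12), (3,0) ...
Target (A=0, B=4) not in reachable set → no.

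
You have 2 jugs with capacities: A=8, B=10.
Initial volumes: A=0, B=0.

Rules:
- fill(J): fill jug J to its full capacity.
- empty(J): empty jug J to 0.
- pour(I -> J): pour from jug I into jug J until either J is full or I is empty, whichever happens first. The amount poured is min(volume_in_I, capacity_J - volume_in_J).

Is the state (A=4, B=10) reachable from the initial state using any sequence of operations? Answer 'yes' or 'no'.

BFS from (A=0, B=0):
  1. fill(A) -> (A=8 B=0)
  2. pour(A -> B) -> (A=0 B=8)
  3. fill(A) -> (A=8 B=8)
  4. pour(A -> B) -> (A=6 B=10)
  5. empty(B) -> (A=6 B=0)
  6. pour(A -> B) -> (A=0 B=6)
  7. fill(A) -> (A=8 B=6)
  8. pour(A -> B) -> (A=4 B=10)
Target reached → yes.

Answer: yes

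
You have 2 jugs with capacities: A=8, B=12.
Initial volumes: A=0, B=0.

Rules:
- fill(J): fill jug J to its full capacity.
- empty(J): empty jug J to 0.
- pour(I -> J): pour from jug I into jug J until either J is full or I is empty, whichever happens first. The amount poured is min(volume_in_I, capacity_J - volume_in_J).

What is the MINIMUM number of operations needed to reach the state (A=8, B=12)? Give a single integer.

Answer: 2

Derivation:
BFS from (A=0, B=0). One shortest path:
  1. fill(A) -> (A=8 B=0)
  2. fill(B) -> (A=8 B=12)
Reached target in 2 moves.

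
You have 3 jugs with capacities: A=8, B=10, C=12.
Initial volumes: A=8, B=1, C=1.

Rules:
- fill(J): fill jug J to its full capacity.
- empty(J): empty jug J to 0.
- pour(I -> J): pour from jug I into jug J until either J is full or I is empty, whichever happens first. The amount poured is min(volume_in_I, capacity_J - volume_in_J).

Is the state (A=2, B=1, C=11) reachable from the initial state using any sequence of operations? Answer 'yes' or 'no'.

BFS explored all 594 reachable states.
Reachable set includes: (0,0,0), (0,0,1), (0,0,2), (0,0,3), (0,0,4), (0,0,5), (0,0,6), (0,0,7), (0,0,8), (0,0,9), (0,0,10), (0,0,11) ...
Target (A=2, B=1, C=11) not in reachable set → no.

Answer: no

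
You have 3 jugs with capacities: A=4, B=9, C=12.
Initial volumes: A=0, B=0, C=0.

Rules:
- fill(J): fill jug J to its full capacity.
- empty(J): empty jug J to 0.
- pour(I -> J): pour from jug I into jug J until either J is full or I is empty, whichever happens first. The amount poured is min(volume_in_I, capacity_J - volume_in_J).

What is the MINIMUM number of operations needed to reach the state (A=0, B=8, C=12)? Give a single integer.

BFS from (A=0, B=0, C=0). One shortest path:
  1. fill(A) -> (A=4 B=0 C=0)
  2. fill(C) -> (A=4 B=0 C=12)
  3. pour(A -> B) -> (A=0 B=4 C=12)
  4. fill(A) -> (A=4 B=4 C=12)
  5. pour(A -> B) -> (A=0 B=8 C=12)
Reached target in 5 moves.

Answer: 5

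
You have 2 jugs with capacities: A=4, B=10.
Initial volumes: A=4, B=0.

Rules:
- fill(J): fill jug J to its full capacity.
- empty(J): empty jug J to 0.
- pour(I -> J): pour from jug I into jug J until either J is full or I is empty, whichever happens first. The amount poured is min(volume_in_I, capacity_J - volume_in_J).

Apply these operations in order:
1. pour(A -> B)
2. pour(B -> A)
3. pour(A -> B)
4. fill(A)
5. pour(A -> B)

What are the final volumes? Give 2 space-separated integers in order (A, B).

Answer: 0 8

Derivation:
Step 1: pour(A -> B) -> (A=0 B=4)
Step 2: pour(B -> A) -> (A=4 B=0)
Step 3: pour(A -> B) -> (A=0 B=4)
Step 4: fill(A) -> (A=4 B=4)
Step 5: pour(A -> B) -> (A=0 B=8)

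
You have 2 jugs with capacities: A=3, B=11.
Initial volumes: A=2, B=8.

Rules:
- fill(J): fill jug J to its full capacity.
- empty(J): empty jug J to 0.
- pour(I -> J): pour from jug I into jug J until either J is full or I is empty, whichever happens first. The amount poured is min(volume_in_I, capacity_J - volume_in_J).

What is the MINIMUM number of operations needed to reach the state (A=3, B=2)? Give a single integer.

BFS from (A=2, B=8). One shortest path:
  1. empty(B) -> (A=2 B=0)
  2. pour(A -> B) -> (A=0 B=2)
  3. fill(A) -> (A=3 B=2)
Reached target in 3 moves.

Answer: 3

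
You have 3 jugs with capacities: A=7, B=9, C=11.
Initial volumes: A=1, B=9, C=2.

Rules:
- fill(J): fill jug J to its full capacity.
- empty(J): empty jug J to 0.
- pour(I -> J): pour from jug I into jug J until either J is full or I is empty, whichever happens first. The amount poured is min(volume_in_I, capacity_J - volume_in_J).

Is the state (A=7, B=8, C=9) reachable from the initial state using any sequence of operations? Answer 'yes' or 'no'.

Answer: yes

Derivation:
BFS from (A=1, B=9, C=2):
  1. empty(C) -> (A=1 B=9 C=0)
  2. pour(B -> C) -> (A=1 B=0 C=9)
  3. pour(A -> B) -> (A=0 B=1 C=9)
  4. fill(A) -> (A=7 B=1 C=9)
  5. pour(A -> B) -> (A=0 B=8 C=9)
  6. fill(A) -> (A=7 B=8 C=9)
Target reached → yes.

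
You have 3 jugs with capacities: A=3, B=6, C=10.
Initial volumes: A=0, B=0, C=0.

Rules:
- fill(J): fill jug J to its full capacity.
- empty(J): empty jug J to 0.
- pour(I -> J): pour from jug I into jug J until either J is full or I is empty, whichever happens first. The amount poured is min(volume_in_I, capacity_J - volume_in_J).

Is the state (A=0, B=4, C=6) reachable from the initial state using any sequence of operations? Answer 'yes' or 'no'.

Answer: yes

Derivation:
BFS from (A=0, B=0, C=0):
  1. fill(A) -> (A=3 B=0 C=0)
  2. fill(C) -> (A=3 B=0 C=10)
  3. pour(C -> B) -> (A=3 B=6 C=4)
  4. empty(B) -> (A=3 B=0 C=4)
  5. pour(C -> B) -> (A=3 B=4 C=0)
  6. pour(A -> C) -> (A=0 B=4 C=3)
  7. fill(A) -> (A=3 B=4 C=3)
  8. pour(A -> C) -> (A=0 B=4 C=6)
Target reached → yes.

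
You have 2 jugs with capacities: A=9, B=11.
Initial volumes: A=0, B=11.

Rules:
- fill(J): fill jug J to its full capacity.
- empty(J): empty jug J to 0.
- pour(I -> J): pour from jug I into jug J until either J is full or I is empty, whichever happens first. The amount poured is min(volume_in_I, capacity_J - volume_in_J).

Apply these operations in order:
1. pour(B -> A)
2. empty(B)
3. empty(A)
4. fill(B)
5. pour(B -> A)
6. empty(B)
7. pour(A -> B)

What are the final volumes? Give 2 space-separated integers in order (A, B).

Step 1: pour(B -> A) -> (A=9 B=2)
Step 2: empty(B) -> (A=9 B=0)
Step 3: empty(A) -> (A=0 B=0)
Step 4: fill(B) -> (A=0 B=11)
Step 5: pour(B -> A) -> (A=9 B=2)
Step 6: empty(B) -> (A=9 B=0)
Step 7: pour(A -> B) -> (A=0 B=9)

Answer: 0 9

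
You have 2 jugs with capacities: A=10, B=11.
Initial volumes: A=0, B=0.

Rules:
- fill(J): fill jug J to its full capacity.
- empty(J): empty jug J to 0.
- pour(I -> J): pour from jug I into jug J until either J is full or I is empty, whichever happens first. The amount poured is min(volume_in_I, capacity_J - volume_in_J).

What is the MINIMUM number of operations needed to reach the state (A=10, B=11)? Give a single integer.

Answer: 2

Derivation:
BFS from (A=0, B=0). One shortest path:
  1. fill(A) -> (A=10 B=0)
  2. fill(B) -> (A=10 B=11)
Reached target in 2 moves.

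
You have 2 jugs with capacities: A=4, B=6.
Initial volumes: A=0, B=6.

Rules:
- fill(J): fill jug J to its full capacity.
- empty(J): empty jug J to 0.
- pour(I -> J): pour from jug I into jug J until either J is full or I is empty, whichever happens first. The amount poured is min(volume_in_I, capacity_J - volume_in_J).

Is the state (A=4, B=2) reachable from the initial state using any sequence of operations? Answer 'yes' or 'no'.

Answer: yes

Derivation:
BFS from (A=0, B=6):
  1. pour(B -> A) -> (A=4 B=2)
Target reached → yes.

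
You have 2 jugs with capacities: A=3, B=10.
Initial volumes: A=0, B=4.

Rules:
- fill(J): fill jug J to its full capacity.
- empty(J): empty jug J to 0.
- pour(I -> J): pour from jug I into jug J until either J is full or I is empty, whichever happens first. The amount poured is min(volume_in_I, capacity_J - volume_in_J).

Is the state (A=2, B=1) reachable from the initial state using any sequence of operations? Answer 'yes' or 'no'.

Answer: no

Derivation:
BFS explored all 26 reachable states.
Reachable set includes: (0,0), (0,1), (0,2), (0,3), (0,4), (0,5), (0,6), (0,7), (0,8), (0,9), (0,10), (1,0) ...
Target (A=2, B=1) not in reachable set → no.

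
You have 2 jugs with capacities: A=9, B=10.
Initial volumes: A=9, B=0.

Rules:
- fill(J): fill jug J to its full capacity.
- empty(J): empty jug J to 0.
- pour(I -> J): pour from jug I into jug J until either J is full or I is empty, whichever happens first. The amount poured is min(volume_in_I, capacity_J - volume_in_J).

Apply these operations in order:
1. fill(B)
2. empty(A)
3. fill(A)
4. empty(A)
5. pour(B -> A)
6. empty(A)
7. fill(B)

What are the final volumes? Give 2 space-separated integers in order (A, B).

Step 1: fill(B) -> (A=9 B=10)
Step 2: empty(A) -> (A=0 B=10)
Step 3: fill(A) -> (A=9 B=10)
Step 4: empty(A) -> (A=0 B=10)
Step 5: pour(B -> A) -> (A=9 B=1)
Step 6: empty(A) -> (A=0 B=1)
Step 7: fill(B) -> (A=0 B=10)

Answer: 0 10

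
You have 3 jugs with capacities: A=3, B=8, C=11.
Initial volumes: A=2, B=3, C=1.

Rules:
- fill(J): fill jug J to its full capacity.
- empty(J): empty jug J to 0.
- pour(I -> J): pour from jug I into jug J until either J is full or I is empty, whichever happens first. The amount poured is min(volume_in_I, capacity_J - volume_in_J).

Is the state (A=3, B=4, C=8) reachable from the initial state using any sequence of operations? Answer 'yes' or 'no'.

BFS from (A=2, B=3, C=1):
  1. empty(A) -> (A=0 B=3 C=1)
  2. pour(C -> B) -> (A=0 B=4 C=0)
  3. fill(C) -> (A=0 B=4 C=11)
  4. pour(C -> A) -> (A=3 B=4 C=8)
Target reached → yes.

Answer: yes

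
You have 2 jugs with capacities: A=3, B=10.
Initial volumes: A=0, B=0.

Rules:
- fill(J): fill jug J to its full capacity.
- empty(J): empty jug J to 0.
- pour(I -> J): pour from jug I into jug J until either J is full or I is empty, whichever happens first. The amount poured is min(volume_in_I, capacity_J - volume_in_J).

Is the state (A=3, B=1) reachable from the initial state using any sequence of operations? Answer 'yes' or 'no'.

BFS from (A=0, B=0):
  1. fill(B) -> (A=0 B=10)
  2. pour(B -> A) -> (A=3 B=7)
  3. empty(A) -> (A=0 B=7)
  4. pour(B -> A) -> (A=3 B=4)
  5. empty(A) -> (A=0 B=4)
  6. pour(B -> A) -> (A=3 B=1)
Target reached → yes.

Answer: yes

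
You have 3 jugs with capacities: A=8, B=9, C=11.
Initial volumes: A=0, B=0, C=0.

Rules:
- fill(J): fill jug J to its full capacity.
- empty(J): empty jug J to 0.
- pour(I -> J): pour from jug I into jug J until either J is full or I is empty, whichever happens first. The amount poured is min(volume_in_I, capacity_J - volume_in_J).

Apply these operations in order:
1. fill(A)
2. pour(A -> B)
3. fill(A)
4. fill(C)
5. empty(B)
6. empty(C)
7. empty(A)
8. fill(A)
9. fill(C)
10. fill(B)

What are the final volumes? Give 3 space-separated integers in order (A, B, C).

Step 1: fill(A) -> (A=8 B=0 C=0)
Step 2: pour(A -> B) -> (A=0 B=8 C=0)
Step 3: fill(A) -> (A=8 B=8 C=0)
Step 4: fill(C) -> (A=8 B=8 C=11)
Step 5: empty(B) -> (A=8 B=0 C=11)
Step 6: empty(C) -> (A=8 B=0 C=0)
Step 7: empty(A) -> (A=0 B=0 C=0)
Step 8: fill(A) -> (A=8 B=0 C=0)
Step 9: fill(C) -> (A=8 B=0 C=11)
Step 10: fill(B) -> (A=8 B=9 C=11)

Answer: 8 9 11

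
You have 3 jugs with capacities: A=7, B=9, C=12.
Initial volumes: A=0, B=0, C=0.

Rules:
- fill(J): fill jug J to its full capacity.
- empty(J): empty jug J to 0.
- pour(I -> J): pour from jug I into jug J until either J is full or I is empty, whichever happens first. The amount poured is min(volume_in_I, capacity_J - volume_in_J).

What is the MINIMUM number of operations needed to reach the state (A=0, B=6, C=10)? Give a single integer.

Answer: 7

Derivation:
BFS from (A=0, B=0, C=0). One shortest path:
  1. fill(A) -> (A=7 B=0 C=0)
  2. fill(B) -> (A=7 B=9 C=0)
  3. pour(B -> C) -> (A=7 B=0 C=9)
  4. pour(A -> C) -> (A=4 B=0 C=12)
  5. pour(C -> B) -> (A=4 B=9 C=3)
  6. pour(B -> A) -> (A=7 B=6 C=3)
  7. pour(A -> C) -> (A=0 B=6 C=10)
Reached target in 7 moves.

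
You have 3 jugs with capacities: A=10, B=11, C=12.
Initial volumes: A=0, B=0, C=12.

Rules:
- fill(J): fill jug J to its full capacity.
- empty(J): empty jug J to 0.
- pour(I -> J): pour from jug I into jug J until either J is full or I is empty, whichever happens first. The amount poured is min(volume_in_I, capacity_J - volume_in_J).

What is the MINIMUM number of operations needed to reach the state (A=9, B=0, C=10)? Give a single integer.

BFS from (A=0, B=0, C=12). One shortest path:
  1. fill(A) -> (A=10 B=0 C=12)
  2. empty(C) -> (A=10 B=0 C=0)
  3. pour(A -> B) -> (A=0 B=10 C=0)
  4. fill(A) -> (A=10 B=10 C=0)
  5. pour(A -> C) -> (A=0 B=10 C=10)
  6. fill(A) -> (A=10 B=10 C=10)
  7. pour(A -> B) -> (A=9 B=11 C=10)
  8. empty(B) -> (A=9 B=0 C=10)
Reached target in 8 moves.

Answer: 8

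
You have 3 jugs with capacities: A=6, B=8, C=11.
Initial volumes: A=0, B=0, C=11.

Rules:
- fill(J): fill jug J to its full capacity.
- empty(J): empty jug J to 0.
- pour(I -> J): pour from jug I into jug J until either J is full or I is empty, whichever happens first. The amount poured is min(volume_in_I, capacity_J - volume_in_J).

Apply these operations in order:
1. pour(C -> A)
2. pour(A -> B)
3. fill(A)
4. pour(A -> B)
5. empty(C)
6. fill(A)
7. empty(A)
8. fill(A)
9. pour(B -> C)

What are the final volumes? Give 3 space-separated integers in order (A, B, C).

Step 1: pour(C -> A) -> (A=6 B=0 C=5)
Step 2: pour(A -> B) -> (A=0 B=6 C=5)
Step 3: fill(A) -> (A=6 B=6 C=5)
Step 4: pour(A -> B) -> (A=4 B=8 C=5)
Step 5: empty(C) -> (A=4 B=8 C=0)
Step 6: fill(A) -> (A=6 B=8 C=0)
Step 7: empty(A) -> (A=0 B=8 C=0)
Step 8: fill(A) -> (A=6 B=8 C=0)
Step 9: pour(B -> C) -> (A=6 B=0 C=8)

Answer: 6 0 8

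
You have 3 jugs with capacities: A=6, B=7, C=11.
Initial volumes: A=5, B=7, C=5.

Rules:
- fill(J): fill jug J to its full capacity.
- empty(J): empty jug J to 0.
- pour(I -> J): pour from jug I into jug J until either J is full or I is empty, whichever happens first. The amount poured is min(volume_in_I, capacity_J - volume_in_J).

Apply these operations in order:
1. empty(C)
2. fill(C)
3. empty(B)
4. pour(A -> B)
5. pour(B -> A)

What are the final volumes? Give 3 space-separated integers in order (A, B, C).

Step 1: empty(C) -> (A=5 B=7 C=0)
Step 2: fill(C) -> (A=5 B=7 C=11)
Step 3: empty(B) -> (A=5 B=0 C=11)
Step 4: pour(A -> B) -> (A=0 B=5 C=11)
Step 5: pour(B -> A) -> (A=5 B=0 C=11)

Answer: 5 0 11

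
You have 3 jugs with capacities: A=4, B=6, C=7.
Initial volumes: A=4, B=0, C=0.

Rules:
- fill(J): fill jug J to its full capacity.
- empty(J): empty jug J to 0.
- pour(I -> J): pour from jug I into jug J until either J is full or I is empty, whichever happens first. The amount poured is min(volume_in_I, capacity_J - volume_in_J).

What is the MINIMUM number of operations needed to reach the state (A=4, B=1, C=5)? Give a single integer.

BFS from (A=4, B=0, C=0). One shortest path:
  1. fill(B) -> (A=4 B=6 C=0)
  2. pour(B -> C) -> (A=4 B=0 C=6)
  3. pour(A -> B) -> (A=0 B=4 C=6)
  4. pour(C -> A) -> (A=4 B=4 C=2)
  5. pour(A -> B) -> (A=2 B=6 C=2)
  6. pour(B -> C) -> (A=2 B=1 C=7)
  7. pour(C -> A) -> (A=4 B=1 C=5)
Reached target in 7 moves.

Answer: 7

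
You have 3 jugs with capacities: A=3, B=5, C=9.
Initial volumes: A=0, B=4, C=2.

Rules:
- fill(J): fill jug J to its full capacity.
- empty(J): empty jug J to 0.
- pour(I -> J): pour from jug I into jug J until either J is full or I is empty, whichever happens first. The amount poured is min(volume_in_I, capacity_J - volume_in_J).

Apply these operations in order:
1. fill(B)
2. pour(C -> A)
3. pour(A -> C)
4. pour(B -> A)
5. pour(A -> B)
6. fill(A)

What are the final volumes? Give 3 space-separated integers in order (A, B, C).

Answer: 3 5 2

Derivation:
Step 1: fill(B) -> (A=0 B=5 C=2)
Step 2: pour(C -> A) -> (A=2 B=5 C=0)
Step 3: pour(A -> C) -> (A=0 B=5 C=2)
Step 4: pour(B -> A) -> (A=3 B=2 C=2)
Step 5: pour(A -> B) -> (A=0 B=5 C=2)
Step 6: fill(A) -> (A=3 B=5 C=2)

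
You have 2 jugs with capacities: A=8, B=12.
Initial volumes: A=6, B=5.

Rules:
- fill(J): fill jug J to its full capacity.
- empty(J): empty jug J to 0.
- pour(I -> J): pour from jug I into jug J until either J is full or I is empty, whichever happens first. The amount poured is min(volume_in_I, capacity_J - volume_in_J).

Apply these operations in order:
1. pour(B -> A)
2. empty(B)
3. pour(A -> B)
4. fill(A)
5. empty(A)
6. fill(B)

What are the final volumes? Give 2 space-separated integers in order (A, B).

Step 1: pour(B -> A) -> (A=8 B=3)
Step 2: empty(B) -> (A=8 B=0)
Step 3: pour(A -> B) -> (A=0 B=8)
Step 4: fill(A) -> (A=8 B=8)
Step 5: empty(A) -> (A=0 B=8)
Step 6: fill(B) -> (A=0 B=12)

Answer: 0 12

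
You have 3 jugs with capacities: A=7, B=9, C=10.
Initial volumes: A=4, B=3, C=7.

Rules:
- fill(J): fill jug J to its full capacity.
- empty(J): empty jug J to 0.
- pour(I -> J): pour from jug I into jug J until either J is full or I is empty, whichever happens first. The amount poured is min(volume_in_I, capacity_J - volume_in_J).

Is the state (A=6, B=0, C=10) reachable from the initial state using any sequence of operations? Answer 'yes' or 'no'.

BFS from (A=4, B=3, C=7):
  1. empty(A) -> (A=0 B=3 C=7)
  2. fill(B) -> (A=0 B=9 C=7)
  3. pour(B -> C) -> (A=0 B=6 C=10)
  4. pour(B -> A) -> (A=6 B=0 C=10)
Target reached → yes.

Answer: yes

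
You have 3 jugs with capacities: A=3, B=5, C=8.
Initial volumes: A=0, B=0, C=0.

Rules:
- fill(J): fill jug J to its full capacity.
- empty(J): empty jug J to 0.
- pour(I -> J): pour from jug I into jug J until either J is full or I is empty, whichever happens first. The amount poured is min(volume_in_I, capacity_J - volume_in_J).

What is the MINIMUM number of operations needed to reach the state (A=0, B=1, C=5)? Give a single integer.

BFS from (A=0, B=0, C=0). One shortest path:
  1. fill(A) -> (A=3 B=0 C=0)
  2. pour(A -> B) -> (A=0 B=3 C=0)
  3. fill(A) -> (A=3 B=3 C=0)
  4. pour(A -> B) -> (A=1 B=5 C=0)
  5. pour(B -> C) -> (A=1 B=0 C=5)
  6. pour(A -> B) -> (A=0 B=1 C=5)
Reached target in 6 moves.

Answer: 6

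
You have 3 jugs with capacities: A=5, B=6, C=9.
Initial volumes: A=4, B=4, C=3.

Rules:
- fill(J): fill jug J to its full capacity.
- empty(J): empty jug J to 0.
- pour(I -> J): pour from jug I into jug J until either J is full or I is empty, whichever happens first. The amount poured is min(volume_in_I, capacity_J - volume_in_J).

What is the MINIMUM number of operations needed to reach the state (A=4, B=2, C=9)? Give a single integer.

Answer: 5

Derivation:
BFS from (A=4, B=4, C=3). One shortest path:
  1. pour(C -> A) -> (A=5 B=4 C=2)
  2. empty(A) -> (A=0 B=4 C=2)
  3. pour(B -> A) -> (A=4 B=0 C=2)
  4. pour(C -> B) -> (A=4 B=2 C=0)
  5. fill(C) -> (A=4 B=2 C=9)
Reached target in 5 moves.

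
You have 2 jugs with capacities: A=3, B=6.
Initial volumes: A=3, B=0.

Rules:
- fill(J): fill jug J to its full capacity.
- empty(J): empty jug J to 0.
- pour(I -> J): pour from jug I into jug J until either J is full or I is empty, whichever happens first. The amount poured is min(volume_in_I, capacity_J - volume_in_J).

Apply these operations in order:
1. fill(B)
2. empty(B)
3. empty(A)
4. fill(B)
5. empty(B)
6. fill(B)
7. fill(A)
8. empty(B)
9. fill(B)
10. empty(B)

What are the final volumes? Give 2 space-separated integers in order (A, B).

Answer: 3 0

Derivation:
Step 1: fill(B) -> (A=3 B=6)
Step 2: empty(B) -> (A=3 B=0)
Step 3: empty(A) -> (A=0 B=0)
Step 4: fill(B) -> (A=0 B=6)
Step 5: empty(B) -> (A=0 B=0)
Step 6: fill(B) -> (A=0 B=6)
Step 7: fill(A) -> (A=3 B=6)
Step 8: empty(B) -> (A=3 B=0)
Step 9: fill(B) -> (A=3 B=6)
Step 10: empty(B) -> (A=3 B=0)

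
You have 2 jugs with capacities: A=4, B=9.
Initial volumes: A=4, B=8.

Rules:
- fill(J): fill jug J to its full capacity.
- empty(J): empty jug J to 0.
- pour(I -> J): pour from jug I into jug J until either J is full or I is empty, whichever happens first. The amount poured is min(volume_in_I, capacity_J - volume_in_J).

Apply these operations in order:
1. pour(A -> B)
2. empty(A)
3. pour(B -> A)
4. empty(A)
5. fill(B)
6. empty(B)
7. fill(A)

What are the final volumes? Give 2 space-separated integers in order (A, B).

Step 1: pour(A -> B) -> (A=3 B=9)
Step 2: empty(A) -> (A=0 B=9)
Step 3: pour(B -> A) -> (A=4 B=5)
Step 4: empty(A) -> (A=0 B=5)
Step 5: fill(B) -> (A=0 B=9)
Step 6: empty(B) -> (A=0 B=0)
Step 7: fill(A) -> (A=4 B=0)

Answer: 4 0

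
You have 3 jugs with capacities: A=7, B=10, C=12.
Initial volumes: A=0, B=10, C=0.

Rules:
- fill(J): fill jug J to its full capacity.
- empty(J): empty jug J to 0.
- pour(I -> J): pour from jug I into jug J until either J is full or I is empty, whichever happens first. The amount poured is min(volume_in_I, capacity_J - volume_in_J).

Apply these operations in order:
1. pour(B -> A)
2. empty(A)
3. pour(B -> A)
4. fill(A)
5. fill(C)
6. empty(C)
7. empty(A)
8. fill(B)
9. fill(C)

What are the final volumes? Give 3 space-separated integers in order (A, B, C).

Answer: 0 10 12

Derivation:
Step 1: pour(B -> A) -> (A=7 B=3 C=0)
Step 2: empty(A) -> (A=0 B=3 C=0)
Step 3: pour(B -> A) -> (A=3 B=0 C=0)
Step 4: fill(A) -> (A=7 B=0 C=0)
Step 5: fill(C) -> (A=7 B=0 C=12)
Step 6: empty(C) -> (A=7 B=0 C=0)
Step 7: empty(A) -> (A=0 B=0 C=0)
Step 8: fill(B) -> (A=0 B=10 C=0)
Step 9: fill(C) -> (A=0 B=10 C=12)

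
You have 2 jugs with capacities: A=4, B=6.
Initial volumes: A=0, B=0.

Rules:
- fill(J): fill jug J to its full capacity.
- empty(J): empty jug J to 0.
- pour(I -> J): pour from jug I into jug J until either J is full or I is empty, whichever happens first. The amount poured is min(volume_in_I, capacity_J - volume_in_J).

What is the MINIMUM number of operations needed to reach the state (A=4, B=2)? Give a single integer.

Answer: 2

Derivation:
BFS from (A=0, B=0). One shortest path:
  1. fill(B) -> (A=0 B=6)
  2. pour(B -> A) -> (A=4 B=2)
Reached target in 2 moves.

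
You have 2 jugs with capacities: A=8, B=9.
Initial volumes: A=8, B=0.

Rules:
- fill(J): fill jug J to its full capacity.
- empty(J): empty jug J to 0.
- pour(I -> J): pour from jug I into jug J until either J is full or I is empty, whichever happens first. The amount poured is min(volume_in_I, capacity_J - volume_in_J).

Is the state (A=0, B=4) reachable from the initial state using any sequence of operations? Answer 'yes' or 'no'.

Answer: yes

Derivation:
BFS from (A=8, B=0):
  1. empty(A) -> (A=0 B=0)
  2. fill(B) -> (A=0 B=9)
  3. pour(B -> A) -> (A=8 B=1)
  4. empty(A) -> (A=0 B=1)
  5. pour(B -> A) -> (A=1 B=0)
  6. fill(B) -> (A=1 B=9)
  7. pour(B -> A) -> (A=8 B=2)
  8. empty(A) -> (A=0 B=2)
  9. pour(B -> A) -> (A=2 B=0)
  10. fill(B) -> (A=2 B=9)
  11. pour(B -> A) -> (A=8 B=3)
  12. empty(A) -> (A=0 B=3)
  13. pour(B -> A) -> (A=3 B=0)
  14. fill(B) -> (A=3 B=9)
  15. pour(B -> A) -> (A=8 B=4)
  16. empty(A) -> (A=0 B=4)
Target reached → yes.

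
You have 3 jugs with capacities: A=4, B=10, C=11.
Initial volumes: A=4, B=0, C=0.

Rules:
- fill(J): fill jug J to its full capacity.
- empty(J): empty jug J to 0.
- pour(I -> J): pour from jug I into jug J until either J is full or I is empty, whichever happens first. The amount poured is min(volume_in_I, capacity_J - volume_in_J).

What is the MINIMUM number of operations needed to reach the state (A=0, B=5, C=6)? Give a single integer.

Answer: 8

Derivation:
BFS from (A=4, B=0, C=0). One shortest path:
  1. empty(A) -> (A=0 B=0 C=0)
  2. fill(C) -> (A=0 B=0 C=11)
  3. pour(C -> B) -> (A=0 B=10 C=1)
  4. pour(C -> A) -> (A=1 B=10 C=0)
  5. pour(B -> C) -> (A=1 B=0 C=10)
  6. pour(A -> B) -> (A=0 B=1 C=10)
  7. pour(C -> A) -> (A=4 B=1 C=6)
  8. pour(A -> B) -> (A=0 B=5 C=6)
Reached target in 8 moves.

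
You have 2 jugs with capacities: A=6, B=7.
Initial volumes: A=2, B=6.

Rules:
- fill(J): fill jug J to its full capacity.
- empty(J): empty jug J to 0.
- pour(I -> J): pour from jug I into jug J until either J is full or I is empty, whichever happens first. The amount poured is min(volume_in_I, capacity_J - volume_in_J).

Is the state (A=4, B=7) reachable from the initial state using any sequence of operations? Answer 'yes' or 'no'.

Answer: yes

Derivation:
BFS from (A=2, B=6):
  1. fill(A) -> (A=6 B=6)
  2. pour(A -> B) -> (A=5 B=7)
  3. empty(B) -> (A=5 B=0)
  4. pour(A -> B) -> (A=0 B=5)
  5. fill(A) -> (A=6 B=5)
  6. pour(A -> B) -> (A=4 B=7)
Target reached → yes.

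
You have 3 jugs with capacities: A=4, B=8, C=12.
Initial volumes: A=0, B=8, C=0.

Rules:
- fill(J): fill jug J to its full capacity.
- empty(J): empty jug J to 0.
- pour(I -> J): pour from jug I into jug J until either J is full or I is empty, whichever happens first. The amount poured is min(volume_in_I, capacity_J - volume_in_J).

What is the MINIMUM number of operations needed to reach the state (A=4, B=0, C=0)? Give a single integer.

BFS from (A=0, B=8, C=0). One shortest path:
  1. fill(A) -> (A=4 B=8 C=0)
  2. empty(B) -> (A=4 B=0 C=0)
Reached target in 2 moves.

Answer: 2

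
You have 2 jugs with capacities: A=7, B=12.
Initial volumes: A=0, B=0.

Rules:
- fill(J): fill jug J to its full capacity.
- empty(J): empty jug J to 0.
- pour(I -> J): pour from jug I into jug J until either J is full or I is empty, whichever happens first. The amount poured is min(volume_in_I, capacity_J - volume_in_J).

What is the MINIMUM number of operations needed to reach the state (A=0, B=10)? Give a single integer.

Answer: 7

Derivation:
BFS from (A=0, B=0). One shortest path:
  1. fill(B) -> (A=0 B=12)
  2. pour(B -> A) -> (A=7 B=5)
  3. empty(A) -> (A=0 B=5)
  4. pour(B -> A) -> (A=5 B=0)
  5. fill(B) -> (A=5 B=12)
  6. pour(B -> A) -> (A=7 B=10)
  7. empty(A) -> (A=0 B=10)
Reached target in 7 moves.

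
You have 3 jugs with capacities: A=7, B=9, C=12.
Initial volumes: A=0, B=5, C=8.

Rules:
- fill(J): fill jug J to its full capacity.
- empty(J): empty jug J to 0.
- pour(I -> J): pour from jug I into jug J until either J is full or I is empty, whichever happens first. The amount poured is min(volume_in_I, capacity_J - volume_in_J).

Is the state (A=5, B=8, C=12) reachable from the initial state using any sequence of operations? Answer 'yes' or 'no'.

BFS from (A=0, B=5, C=8):
  1. pour(B -> A) -> (A=5 B=0 C=8)
  2. pour(C -> B) -> (A=5 B=8 C=0)
  3. fill(C) -> (A=5 B=8 C=12)
Target reached → yes.

Answer: yes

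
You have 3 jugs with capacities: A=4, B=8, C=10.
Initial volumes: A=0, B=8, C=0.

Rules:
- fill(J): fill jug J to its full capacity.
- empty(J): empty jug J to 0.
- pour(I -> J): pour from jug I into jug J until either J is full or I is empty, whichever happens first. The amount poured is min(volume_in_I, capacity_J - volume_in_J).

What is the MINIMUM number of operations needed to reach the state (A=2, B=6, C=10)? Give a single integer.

BFS from (A=0, B=8, C=0). One shortest path:
  1. empty(B) -> (A=0 B=0 C=0)
  2. fill(C) -> (A=0 B=0 C=10)
  3. pour(C -> B) -> (A=0 B=8 C=2)
  4. pour(C -> A) -> (A=2 B=8 C=0)
  5. pour(B -> C) -> (A=2 B=0 C=8)
  6. fill(B) -> (A=2 B=8 C=8)
  7. pour(B -> C) -> (A=2 B=6 C=10)
Reached target in 7 moves.

Answer: 7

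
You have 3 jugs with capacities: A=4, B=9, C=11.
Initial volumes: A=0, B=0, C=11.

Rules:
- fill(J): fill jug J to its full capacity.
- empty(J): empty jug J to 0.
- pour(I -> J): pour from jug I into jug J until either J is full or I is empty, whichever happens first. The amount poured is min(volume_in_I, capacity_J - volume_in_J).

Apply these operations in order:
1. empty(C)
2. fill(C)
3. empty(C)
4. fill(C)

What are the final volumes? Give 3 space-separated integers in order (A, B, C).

Answer: 0 0 11

Derivation:
Step 1: empty(C) -> (A=0 B=0 C=0)
Step 2: fill(C) -> (A=0 B=0 C=11)
Step 3: empty(C) -> (A=0 B=0 C=0)
Step 4: fill(C) -> (A=0 B=0 C=11)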